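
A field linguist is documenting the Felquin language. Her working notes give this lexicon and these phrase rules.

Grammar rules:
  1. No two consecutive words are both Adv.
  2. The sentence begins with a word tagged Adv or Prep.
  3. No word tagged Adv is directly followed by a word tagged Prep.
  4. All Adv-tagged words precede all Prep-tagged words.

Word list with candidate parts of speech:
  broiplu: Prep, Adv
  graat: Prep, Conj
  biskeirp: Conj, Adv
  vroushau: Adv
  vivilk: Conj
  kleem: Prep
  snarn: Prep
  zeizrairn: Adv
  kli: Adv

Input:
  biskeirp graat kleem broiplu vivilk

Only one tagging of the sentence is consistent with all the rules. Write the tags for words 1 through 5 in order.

Adv Conj Prep Prep Conj

Candidates per position — 1:biskeirp {Conj,Adv}; 2:graat {Prep,Conj}; 3:kleem {Prep}; 4:broiplu {Prep,Adv}; 5:vivilk {Conj}.
Position 1: tagging it Conj would leave rule 2 unsatisfiable, so it must be Adv.
Position 2: tagging it Prep would leave rule 3 unsatisfiable, so it must be Conj.
Position 4: tagging it Adv would leave rule 4 unsatisfiable, so it must be Prep.
So the tagging must be: Adv Conj Prep Prep Conj.
Rule-by-rule: rule 1 ok; rule 2 ok; rule 3 ok; rule 4 ok.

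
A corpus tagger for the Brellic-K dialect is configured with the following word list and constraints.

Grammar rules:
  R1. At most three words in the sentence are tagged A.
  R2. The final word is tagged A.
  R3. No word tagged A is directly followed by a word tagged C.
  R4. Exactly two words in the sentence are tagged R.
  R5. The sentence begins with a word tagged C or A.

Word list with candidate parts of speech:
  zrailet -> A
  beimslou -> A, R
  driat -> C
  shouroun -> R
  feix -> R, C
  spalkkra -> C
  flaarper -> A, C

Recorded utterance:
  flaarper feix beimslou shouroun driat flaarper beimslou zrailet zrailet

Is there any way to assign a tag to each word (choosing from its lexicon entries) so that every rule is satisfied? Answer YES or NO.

YES

Candidates per position — 1:flaarper {A,C}; 2:feix {R,C}; 3:beimslou {A,R}; 4:shouroun {R}; 5:driat {C}; 6:flaarper {A,C}; 7:beimslou {A,R}; 8:zrailet {A}; 9:zrailet {A}.
One satisfying assignment: C C R R C C A A A.
Checking: rule 1 satisfied; rule 2 satisfied; rule 3 satisfied; rule 4 satisfied; rule 5 satisfied.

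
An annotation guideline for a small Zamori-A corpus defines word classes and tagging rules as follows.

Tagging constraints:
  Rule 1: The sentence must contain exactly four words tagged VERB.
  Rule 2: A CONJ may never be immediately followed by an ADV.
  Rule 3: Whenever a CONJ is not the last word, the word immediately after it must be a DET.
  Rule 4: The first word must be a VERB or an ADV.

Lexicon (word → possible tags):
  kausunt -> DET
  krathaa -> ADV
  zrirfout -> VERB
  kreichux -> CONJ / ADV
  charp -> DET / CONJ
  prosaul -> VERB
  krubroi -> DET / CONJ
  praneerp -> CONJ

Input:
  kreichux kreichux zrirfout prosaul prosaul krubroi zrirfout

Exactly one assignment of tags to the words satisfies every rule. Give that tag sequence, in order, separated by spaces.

ADV ADV VERB VERB VERB DET VERB

Candidates per position — 1:kreichux {CONJ,ADV}; 2:kreichux {CONJ,ADV}; 3:zrirfout {VERB}; 4:prosaul {VERB}; 5:prosaul {VERB}; 6:krubroi {DET,CONJ}; 7:zrirfout {VERB}.
If word 1 were CONJ, no tagging could satisfy rule 3; so word 1 is ADV.
If word 2 were CONJ, no tagging could satisfy rule 3; so word 2 is ADV.
If word 6 were CONJ, no tagging could satisfy rule 3; so word 6 is DET.
So the tagging must be: ADV ADV VERB VERB VERB DET VERB.
Checking: rule 1 holds; rule 2 holds; rule 3 holds; rule 4 holds.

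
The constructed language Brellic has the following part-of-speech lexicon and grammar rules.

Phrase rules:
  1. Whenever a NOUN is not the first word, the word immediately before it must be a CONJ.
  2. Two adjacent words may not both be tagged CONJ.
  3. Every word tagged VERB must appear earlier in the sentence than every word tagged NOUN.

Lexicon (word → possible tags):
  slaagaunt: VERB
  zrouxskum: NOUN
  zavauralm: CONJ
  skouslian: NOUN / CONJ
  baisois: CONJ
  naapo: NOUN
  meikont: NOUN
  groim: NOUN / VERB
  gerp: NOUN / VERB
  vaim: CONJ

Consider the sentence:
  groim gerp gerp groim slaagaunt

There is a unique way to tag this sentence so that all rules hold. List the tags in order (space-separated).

Candidates per position — 1:groim {NOUN,VERB}; 2:gerp {NOUN,VERB}; 3:gerp {NOUN,VERB}; 4:groim {NOUN,VERB}; 5:slaagaunt {VERB}.
Word 1 cannot be NOUN — rule 3 would then fail for every completion. It is VERB.
Word 2 cannot be NOUN — rule 1 would then fail for every completion. It is VERB.
Word 3 cannot be NOUN — rule 1 would then fail for every completion. It is VERB.
Word 4 cannot be NOUN — rule 1 would then fail for every completion. It is VERB.
So the tagging must be: VERB VERB VERB VERB VERB.
Verifying each rule — rule 1 satisfied; rule 2 satisfied; rule 3 satisfied.

VERB VERB VERB VERB VERB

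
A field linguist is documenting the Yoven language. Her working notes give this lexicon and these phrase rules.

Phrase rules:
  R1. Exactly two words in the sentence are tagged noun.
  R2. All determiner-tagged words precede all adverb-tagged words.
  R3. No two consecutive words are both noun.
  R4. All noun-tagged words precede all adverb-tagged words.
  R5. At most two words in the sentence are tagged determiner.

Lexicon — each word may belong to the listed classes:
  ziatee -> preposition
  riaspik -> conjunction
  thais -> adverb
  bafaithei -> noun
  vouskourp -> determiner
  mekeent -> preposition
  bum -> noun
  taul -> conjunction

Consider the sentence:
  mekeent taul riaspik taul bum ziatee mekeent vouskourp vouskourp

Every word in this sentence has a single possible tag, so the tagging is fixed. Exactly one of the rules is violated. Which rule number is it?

1

Fixed tagging: preposition conjunction conjunction conjunction noun preposition preposition determiner determiner.
Rule check: R1 violated, R2 holds, R3 holds, R4 holds, R5 holds.
Only rule 1 fails.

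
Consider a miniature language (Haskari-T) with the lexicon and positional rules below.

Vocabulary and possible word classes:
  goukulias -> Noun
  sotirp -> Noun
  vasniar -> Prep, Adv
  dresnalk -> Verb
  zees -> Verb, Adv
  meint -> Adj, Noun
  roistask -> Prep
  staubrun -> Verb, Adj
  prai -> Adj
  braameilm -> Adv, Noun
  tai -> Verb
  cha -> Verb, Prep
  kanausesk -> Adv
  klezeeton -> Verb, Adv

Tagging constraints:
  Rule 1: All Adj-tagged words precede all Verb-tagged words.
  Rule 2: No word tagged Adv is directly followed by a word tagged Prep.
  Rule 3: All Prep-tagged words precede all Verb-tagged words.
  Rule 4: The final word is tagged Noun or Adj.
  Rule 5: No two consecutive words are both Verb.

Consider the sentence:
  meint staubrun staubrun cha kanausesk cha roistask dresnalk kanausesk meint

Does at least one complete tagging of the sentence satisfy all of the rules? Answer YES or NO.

Candidates per position — 1:meint {Adj,Noun}; 2:staubrun {Verb,Adj}; 3:staubrun {Verb,Adj}; 4:cha {Verb,Prep}; 5:kanausesk {Adv}; 6:cha {Verb,Prep}; 7:roistask {Prep}; 8:dresnalk {Verb}; 9:kanausesk {Adv}; 10:meint {Adj,Noun}.
Every candidate sequence violates at least one rule; no consistent tagging exists.

NO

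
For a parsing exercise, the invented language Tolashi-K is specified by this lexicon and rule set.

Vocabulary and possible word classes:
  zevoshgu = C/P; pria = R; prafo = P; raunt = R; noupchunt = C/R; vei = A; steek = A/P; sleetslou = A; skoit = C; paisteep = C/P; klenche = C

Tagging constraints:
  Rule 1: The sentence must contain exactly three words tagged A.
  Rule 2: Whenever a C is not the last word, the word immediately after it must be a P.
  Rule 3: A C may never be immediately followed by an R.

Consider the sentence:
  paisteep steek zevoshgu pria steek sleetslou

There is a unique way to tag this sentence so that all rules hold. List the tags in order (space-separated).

P A P R A A

Candidates per position — 1:paisteep {C,P}; 2:steek {A,P}; 3:zevoshgu {C,P}; 4:pria {R}; 5:steek {A,P}; 6:sleetslou {A}.
If word 2 were P, no tagging could satisfy rule 1; so word 2 is A.
If word 3 were C, no tagging could satisfy rule 2; so word 3 is P.
If word 5 were P, no tagging could satisfy rule 1; so word 5 is A.
If word 1 were C, no tagging could satisfy rule 2; so word 1 is P.
That leaves exactly one tagging: P A P R A A.
Rule-by-rule: rule 1 ok; rule 2 ok; rule 3 ok.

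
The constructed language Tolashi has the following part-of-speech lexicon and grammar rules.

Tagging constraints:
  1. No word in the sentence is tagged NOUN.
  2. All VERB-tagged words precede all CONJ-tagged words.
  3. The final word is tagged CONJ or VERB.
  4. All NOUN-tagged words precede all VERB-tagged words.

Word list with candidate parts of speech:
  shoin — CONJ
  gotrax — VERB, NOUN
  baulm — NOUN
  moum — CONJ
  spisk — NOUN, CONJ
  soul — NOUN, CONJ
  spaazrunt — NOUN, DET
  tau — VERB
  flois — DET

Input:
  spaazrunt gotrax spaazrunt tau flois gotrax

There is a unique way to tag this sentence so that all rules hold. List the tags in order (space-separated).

DET VERB DET VERB DET VERB

Candidates per position — 1:spaazrunt {NOUN,DET}; 2:gotrax {VERB,NOUN}; 3:spaazrunt {NOUN,DET}; 4:tau {VERB}; 5:flois {DET}; 6:gotrax {VERB,NOUN}.
Position 1: NOUN is ruled out by rule 1; that leaves DET.
Position 2: NOUN is ruled out by rule 1; that leaves VERB.
Position 3: NOUN is ruled out by rule 1; that leaves DET.
Position 6: NOUN is ruled out by rule 1; that leaves VERB.
That leaves exactly one tagging: DET VERB DET VERB DET VERB.
Checking: rule 1 ✓; rule 2 ✓; rule 3 ✓; rule 4 ✓.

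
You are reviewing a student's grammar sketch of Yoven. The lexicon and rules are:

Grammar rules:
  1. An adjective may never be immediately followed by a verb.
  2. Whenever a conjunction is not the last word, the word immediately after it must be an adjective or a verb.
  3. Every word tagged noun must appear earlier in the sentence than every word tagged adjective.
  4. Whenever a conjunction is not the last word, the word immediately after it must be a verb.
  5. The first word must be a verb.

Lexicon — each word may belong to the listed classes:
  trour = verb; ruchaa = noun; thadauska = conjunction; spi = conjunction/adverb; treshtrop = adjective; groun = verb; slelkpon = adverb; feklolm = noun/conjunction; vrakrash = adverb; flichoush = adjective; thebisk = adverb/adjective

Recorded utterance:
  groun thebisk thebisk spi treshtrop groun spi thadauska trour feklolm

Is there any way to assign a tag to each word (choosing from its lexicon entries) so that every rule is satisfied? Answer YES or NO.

NO

Candidates per position — 1:groun {verb}; 2:thebisk {adverb,adjective}; 3:thebisk {adverb,adjective}; 4:spi {conjunction,adverb}; 5:treshtrop {adjective}; 6:groun {verb}; 7:spi {conjunction,adverb}; 8:thadauska {conjunction}; 9:trour {verb}; 10:feklolm {noun,conjunction}.
Rule 1 cannot be satisfied by any choice of tags from the lexicon.
So there is no consistent tagging.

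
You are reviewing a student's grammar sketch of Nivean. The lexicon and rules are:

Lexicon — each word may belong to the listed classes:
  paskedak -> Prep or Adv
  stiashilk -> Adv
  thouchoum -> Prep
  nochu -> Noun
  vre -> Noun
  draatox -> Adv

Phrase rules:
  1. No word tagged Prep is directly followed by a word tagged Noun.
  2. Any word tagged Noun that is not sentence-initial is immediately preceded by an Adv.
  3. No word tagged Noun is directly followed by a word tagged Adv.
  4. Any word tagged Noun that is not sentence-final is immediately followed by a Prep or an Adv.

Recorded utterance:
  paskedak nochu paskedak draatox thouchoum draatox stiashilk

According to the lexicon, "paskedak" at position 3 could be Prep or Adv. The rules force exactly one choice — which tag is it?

Candidates per position — 1:paskedak {Prep,Adv}; 2:nochu {Noun}; 3:paskedak {Prep,Adv}; 4:draatox {Adv}; 5:thouchoum {Prep}; 6:draatox {Adv}; 7:stiashilk {Adv}.
Word 1 cannot be Prep — rule 1 would then fail for every completion. It is Adv.
Word 3 cannot be Adv — rule 3 would then fail for every completion. It is Prep.
The unique satisfying tagging is: Adv Noun Prep Adv Prep Adv Adv.
Rule-by-rule: rule 1 satisfied; rule 2 satisfied; rule 3 satisfied; rule 4 satisfied.

Prep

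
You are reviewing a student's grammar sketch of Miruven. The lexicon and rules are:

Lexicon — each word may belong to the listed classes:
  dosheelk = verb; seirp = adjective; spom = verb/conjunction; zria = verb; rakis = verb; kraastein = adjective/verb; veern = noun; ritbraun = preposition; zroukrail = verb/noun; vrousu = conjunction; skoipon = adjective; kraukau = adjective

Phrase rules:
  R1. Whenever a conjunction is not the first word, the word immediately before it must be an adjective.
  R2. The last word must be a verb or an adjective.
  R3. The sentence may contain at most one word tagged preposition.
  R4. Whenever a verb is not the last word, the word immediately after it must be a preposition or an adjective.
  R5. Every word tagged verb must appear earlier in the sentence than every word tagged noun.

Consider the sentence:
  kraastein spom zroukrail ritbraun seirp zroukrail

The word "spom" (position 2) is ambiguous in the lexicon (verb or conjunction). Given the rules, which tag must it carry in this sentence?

conjunction

Candidates per position — 1:kraastein {adjective,verb}; 2:spom {verb,conjunction}; 3:zroukrail {verb,noun}; 4:ritbraun {preposition}; 5:seirp {adjective}; 6:zroukrail {verb,noun}.
Position 1: verb is ruled out by rule 4; that leaves adjective.
Position 2: verb is ruled out by rule 4; that leaves conjunction.
Position 6: noun is ruled out by rule 2; that leaves verb.
Position 3: noun is ruled out by rule 5; that leaves verb.
The only consistent sequence is: adjective conjunction verb preposition adjective verb.
Check: rule 1 ✓; rule 2 ✓; rule 3 ✓; rule 4 ✓; rule 5 ✓.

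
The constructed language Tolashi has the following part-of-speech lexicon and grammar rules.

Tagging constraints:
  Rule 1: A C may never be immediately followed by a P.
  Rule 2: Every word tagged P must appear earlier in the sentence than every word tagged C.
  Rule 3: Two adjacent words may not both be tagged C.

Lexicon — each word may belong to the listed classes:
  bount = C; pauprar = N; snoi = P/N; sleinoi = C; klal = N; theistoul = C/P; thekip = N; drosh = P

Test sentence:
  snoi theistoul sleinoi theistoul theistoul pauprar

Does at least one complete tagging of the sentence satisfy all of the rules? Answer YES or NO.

Candidates per position — 1:snoi {P,N}; 2:theistoul {C,P}; 3:sleinoi {C}; 4:theistoul {C,P}; 5:theistoul {C,P}; 6:pauprar {N}.
Every candidate sequence violates at least one rule; no consistent tagging exists.

NO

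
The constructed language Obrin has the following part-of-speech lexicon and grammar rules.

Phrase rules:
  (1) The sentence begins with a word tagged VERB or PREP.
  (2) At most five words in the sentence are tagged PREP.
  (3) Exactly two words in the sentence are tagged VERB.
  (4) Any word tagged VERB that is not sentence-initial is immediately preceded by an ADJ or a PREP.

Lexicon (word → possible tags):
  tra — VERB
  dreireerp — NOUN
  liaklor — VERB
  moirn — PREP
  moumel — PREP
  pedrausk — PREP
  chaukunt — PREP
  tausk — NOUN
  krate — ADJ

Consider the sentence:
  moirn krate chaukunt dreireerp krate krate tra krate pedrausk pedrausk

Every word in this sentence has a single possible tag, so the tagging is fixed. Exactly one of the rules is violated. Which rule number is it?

3

Fixed tagging: PREP ADJ PREP NOUN ADJ ADJ VERB ADJ PREP PREP.
Applying the rules: R1 ok, R2 ok, R3 fails, R4 ok.
Only rule 3 fails.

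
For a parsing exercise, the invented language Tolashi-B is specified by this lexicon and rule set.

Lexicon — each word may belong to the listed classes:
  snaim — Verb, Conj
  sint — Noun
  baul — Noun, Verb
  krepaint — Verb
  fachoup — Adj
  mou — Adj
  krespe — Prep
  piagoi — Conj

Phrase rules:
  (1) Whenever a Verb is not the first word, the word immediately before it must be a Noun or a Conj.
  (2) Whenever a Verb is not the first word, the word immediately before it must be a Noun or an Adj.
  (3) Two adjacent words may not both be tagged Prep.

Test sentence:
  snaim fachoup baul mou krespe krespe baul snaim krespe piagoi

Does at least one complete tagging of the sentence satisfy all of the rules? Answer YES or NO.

NO

Candidates per position — 1:snaim {Verb,Conj}; 2:fachoup {Adj}; 3:baul {Noun,Verb}; 4:mou {Adj}; 5:krespe {Prep}; 6:krespe {Prep}; 7:baul {Noun,Verb}; 8:snaim {Verb,Conj}; 9:krespe {Prep}; 10:piagoi {Conj}.
Rule 3 cannot be satisfied by any choice of tags from the lexicon.
So there is no consistent tagging.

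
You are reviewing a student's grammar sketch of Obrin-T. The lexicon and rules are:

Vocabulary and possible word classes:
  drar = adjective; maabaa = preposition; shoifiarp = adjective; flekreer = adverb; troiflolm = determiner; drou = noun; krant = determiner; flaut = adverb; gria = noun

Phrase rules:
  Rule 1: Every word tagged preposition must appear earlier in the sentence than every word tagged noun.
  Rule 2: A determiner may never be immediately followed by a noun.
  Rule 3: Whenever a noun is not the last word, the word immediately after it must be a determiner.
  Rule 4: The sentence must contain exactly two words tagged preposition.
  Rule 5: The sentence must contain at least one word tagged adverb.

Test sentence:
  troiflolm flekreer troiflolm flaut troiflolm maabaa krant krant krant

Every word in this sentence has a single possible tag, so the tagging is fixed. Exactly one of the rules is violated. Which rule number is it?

4

Fixed tagging: determiner adverb determiner adverb determiner preposition determiner determiner determiner.
Rule check: R1 holds, R2 holds, R3 holds, R4 violated, R5 holds.
Only rule 4 fails.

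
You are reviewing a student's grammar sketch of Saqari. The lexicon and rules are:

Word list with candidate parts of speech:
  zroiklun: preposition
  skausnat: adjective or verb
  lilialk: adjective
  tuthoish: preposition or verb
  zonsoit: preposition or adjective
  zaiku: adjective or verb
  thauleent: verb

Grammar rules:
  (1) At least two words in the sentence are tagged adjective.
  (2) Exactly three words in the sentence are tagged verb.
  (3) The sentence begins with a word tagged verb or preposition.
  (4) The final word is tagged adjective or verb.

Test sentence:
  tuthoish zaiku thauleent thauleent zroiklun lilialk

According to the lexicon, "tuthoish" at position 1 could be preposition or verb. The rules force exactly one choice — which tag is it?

verb

Candidates per position — 1:tuthoish {preposition,verb}; 2:zaiku {adjective,verb}; 3:thauleent {verb}; 4:thauleent {verb}; 5:zroiklun {preposition}; 6:lilialk {adjective}.
Position 2: verb is ruled out by rule 1; that leaves adjective.
Position 1: preposition is ruled out by rule 2; that leaves verb.
The only consistent sequence is: verb adjective verb verb preposition adjective.
Rule-by-rule: rule 1 ok; rule 2 ok; rule 3 ok; rule 4 ok.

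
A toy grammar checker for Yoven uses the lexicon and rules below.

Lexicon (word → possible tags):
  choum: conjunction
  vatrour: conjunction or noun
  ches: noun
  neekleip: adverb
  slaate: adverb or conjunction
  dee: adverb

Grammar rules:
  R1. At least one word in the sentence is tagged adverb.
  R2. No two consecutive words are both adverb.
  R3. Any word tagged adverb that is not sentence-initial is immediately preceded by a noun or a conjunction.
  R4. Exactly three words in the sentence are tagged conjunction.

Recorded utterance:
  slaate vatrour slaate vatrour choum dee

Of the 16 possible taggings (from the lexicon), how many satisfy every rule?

Candidates per position — 1:slaate {adverb,conjunction}; 2:vatrour {conjunction,noun}; 3:slaate {adverb,conjunction}; 4:vatrour {conjunction,noun}; 5:choum {conjunction}; 6:dee {adverb}.
There are 16 candidate sequences in total.
Checking each against the rules leaves 6 sequences.
Count = 6.

6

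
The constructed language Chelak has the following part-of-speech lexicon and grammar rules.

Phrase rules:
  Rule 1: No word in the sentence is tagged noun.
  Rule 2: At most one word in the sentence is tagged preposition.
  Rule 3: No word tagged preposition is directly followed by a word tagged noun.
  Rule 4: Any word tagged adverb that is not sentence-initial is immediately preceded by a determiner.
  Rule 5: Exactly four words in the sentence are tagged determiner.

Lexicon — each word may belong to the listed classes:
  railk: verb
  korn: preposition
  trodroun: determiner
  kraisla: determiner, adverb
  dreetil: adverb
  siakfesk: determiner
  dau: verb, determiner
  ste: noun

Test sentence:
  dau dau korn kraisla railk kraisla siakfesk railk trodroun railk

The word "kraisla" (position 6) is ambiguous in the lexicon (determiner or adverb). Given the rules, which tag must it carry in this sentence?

determiner

Candidates per position — 1:dau {verb,determiner}; 2:dau {verb,determiner}; 3:korn {preposition}; 4:kraisla {determiner,adverb}; 5:railk {verb}; 6:kraisla {determiner,adverb}; 7:siakfesk {determiner}; 8:railk {verb}; 9:trodroun {determiner}; 10:railk {verb}.
At position 4, choosing adverb makes rule 4 impossible to satisfy; hence determiner.
At position 6, choosing adverb makes rule 4 impossible to satisfy; hence determiner.
At position 1, choosing determiner makes rule 5 impossible to satisfy; hence verb.
At position 2, choosing determiner makes rule 5 impossible to satisfy; hence verb.
That leaves exactly one tagging: verb verb preposition determiner verb determiner determiner verb determiner verb.
Checking: rule 1 ✓; rule 2 ✓; rule 3 ✓; rule 4 ✓; rule 5 ✓.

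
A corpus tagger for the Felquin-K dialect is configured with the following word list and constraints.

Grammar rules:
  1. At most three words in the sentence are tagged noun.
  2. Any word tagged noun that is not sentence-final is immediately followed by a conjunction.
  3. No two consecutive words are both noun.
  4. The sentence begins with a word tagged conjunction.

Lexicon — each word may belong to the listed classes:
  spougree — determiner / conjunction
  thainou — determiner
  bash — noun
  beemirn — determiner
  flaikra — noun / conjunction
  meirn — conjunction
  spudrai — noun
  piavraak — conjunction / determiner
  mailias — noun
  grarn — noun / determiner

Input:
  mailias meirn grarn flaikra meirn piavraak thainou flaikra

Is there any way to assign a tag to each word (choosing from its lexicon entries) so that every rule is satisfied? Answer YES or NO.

Candidates per position — 1:mailias {noun}; 2:meirn {conjunction}; 3:grarn {noun,determiner}; 4:flaikra {noun,conjunction}; 5:meirn {conjunction}; 6:piavraak {conjunction,determiner}; 7:thainou {determiner}; 8:flaikra {noun,conjunction}.
Rule 4 cannot be satisfied by any choice of tags from the lexicon.
So there is no consistent tagging.

NO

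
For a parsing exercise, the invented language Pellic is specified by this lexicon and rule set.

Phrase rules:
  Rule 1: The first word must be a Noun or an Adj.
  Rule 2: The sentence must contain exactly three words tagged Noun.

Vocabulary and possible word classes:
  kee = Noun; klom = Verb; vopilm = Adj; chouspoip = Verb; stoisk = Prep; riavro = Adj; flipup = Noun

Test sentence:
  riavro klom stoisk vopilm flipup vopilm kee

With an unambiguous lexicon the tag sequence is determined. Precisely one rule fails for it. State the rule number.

Fixed tagging: Adj Verb Prep Adj Noun Adj Noun.
Rule check: R1 holds, R2 violated.
Only rule 2 fails.

2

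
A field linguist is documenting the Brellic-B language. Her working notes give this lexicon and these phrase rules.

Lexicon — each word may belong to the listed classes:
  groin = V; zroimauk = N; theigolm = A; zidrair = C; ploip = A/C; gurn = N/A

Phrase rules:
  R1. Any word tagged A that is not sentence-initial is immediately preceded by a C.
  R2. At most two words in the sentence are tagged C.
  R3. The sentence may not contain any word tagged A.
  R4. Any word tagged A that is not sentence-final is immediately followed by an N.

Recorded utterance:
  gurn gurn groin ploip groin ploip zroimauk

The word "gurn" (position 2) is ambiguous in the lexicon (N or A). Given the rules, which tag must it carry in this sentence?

N

Candidates per position — 1:gurn {N,A}; 2:gurn {N,A}; 3:groin {V}; 4:ploip {A,C}; 5:groin {V}; 6:ploip {A,C}; 7:zroimauk {N}.
Position 1: tagging it A would leave rule 3 unsatisfiable, so it must be N.
Position 2: tagging it A would leave rule 1 unsatisfiable, so it must be N.
Position 4: tagging it A would leave rule 1 unsatisfiable, so it must be C.
Position 6: tagging it A would leave rule 1 unsatisfiable, so it must be C.
That leaves exactly one tagging: N N V C V C N.
Check: rule 1 holds; rule 2 holds; rule 3 holds; rule 4 holds.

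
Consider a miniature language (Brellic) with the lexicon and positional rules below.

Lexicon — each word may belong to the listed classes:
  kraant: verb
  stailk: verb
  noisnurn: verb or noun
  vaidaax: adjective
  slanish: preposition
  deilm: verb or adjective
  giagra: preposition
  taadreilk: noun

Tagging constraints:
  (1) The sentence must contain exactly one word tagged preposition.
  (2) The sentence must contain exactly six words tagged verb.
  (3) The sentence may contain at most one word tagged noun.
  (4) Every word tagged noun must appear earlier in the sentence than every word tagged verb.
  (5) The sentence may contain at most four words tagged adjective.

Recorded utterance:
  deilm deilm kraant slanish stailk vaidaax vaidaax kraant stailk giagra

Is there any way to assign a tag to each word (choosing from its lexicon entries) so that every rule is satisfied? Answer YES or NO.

NO

Candidates per position — 1:deilm {verb,adjective}; 2:deilm {verb,adjective}; 3:kraant {verb}; 4:slanish {preposition}; 5:stailk {verb}; 6:vaidaax {adjective}; 7:vaidaax {adjective}; 8:kraant {verb}; 9:stailk {verb}; 10:giagra {preposition}.
Rule 1 cannot be satisfied by any choice of tags from the lexicon.
So there is no consistent tagging.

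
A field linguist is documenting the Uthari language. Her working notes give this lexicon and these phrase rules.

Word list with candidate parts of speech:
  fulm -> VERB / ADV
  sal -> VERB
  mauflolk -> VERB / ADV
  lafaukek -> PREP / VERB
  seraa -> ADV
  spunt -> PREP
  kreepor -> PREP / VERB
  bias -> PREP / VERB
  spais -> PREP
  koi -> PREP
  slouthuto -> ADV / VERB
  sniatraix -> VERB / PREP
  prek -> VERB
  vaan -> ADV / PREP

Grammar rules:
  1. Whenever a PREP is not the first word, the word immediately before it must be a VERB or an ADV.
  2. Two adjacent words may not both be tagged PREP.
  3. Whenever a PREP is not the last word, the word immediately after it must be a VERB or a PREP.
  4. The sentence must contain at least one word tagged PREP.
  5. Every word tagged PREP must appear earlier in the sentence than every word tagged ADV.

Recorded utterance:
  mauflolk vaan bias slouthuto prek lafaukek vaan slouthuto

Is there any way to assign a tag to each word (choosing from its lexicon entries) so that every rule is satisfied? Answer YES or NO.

Candidates per position — 1:mauflolk {VERB,ADV}; 2:vaan {ADV,PREP}; 3:bias {PREP,VERB}; 4:slouthuto {ADV,VERB}; 5:prek {VERB}; 6:lafaukek {PREP,VERB}; 7:vaan {ADV,PREP}; 8:slouthuto {ADV,VERB}.
One satisfying assignment: VERB PREP VERB VERB VERB VERB ADV ADV.
Verifying each rule — rule 1 satisfied; rule 2 satisfied; rule 3 satisfied; rule 4 satisfied; rule 5 satisfied.

YES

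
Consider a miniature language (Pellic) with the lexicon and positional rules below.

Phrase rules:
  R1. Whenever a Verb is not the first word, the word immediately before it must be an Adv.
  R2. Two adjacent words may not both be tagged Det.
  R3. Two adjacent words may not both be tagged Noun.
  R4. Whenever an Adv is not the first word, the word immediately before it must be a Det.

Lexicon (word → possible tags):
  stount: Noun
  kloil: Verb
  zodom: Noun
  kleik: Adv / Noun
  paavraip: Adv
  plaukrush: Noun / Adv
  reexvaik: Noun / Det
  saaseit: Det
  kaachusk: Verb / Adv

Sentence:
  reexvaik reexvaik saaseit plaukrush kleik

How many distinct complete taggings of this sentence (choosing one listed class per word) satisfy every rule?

1

Candidates per position — 1:reexvaik {Noun,Det}; 2:reexvaik {Noun,Det}; 3:saaseit {Det}; 4:plaukrush {Noun,Adv}; 5:kleik {Adv,Noun}.
There are 16 candidate sequences in total.
The sequences that satisfy every rule: Det Noun Det Adv Noun.
Count = 1.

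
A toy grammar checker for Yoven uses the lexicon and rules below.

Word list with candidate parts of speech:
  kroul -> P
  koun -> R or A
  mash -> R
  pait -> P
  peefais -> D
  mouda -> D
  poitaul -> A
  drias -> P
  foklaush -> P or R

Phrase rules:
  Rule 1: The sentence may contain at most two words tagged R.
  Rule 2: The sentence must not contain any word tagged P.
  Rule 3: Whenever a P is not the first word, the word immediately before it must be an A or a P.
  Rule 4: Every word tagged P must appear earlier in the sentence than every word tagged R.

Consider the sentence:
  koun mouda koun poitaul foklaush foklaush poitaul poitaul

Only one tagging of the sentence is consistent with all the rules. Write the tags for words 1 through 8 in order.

A D A A R R A A

Candidates per position — 1:koun {R,A}; 2:mouda {D}; 3:koun {R,A}; 4:poitaul {A}; 5:foklaush {P,R}; 6:foklaush {P,R}; 7:poitaul {A}; 8:poitaul {A}.
Word 5 cannot be P — rule 2 would then fail for every completion. It is R.
Word 6 cannot be P — rule 2 would then fail for every completion. It is R.
Word 1 cannot be R — rule 1 would then fail for every completion. It is A.
Word 3 cannot be R — rule 1 would then fail for every completion. It is A.
The only consistent sequence is: A D A A R R A A.
Check: rule 1 ✓; rule 2 ✓; rule 3 ✓; rule 4 ✓.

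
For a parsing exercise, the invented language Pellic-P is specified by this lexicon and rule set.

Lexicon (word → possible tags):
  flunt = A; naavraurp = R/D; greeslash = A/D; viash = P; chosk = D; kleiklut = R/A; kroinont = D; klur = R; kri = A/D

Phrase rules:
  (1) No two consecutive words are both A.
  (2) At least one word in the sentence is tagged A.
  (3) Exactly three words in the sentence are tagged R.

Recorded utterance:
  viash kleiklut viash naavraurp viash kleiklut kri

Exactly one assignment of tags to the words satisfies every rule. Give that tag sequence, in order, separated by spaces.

Candidates per position — 1:viash {P}; 2:kleiklut {R,A}; 3:viash {P}; 4:naavraurp {R,D}; 5:viash {P}; 6:kleiklut {R,A}; 7:kri {A,D}.
Word 2 cannot be A — rule 3 would then fail for every completion. It is R.
Word 4 cannot be D — rule 3 would then fail for every completion. It is R.
Word 6 cannot be A — rule 3 would then fail for every completion. It is R.
Word 7 cannot be D — rule 2 would then fail for every completion. It is A.
That leaves exactly one tagging: P R P R P R A.
Rule-by-rule: rule 1 satisfied; rule 2 satisfied; rule 3 satisfied.

P R P R P R A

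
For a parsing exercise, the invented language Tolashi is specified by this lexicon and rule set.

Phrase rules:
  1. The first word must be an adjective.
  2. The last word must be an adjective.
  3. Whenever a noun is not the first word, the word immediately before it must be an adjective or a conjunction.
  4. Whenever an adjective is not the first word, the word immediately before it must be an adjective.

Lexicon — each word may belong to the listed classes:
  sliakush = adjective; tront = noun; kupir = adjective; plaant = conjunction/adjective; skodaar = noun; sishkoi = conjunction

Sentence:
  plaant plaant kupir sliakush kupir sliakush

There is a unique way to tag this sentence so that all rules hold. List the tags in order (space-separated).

Candidates per position — 1:plaant {conjunction,adjective}; 2:plaant {conjunction,adjective}; 3:kupir {adjective}; 4:sliakush {adjective}; 5:kupir {adjective}; 6:sliakush {adjective}.
If word 1 were conjunction, no tagging could satisfy rule 1; so word 1 is adjective.
If word 2 were conjunction, no tagging could satisfy rule 4; so word 2 is adjective.
So the tagging must be: adjective adjective adjective adjective adjective adjective.
Checking: rule 1 satisfied; rule 2 satisfied; rule 3 satisfied; rule 4 satisfied.

adjective adjective adjective adjective adjective adjective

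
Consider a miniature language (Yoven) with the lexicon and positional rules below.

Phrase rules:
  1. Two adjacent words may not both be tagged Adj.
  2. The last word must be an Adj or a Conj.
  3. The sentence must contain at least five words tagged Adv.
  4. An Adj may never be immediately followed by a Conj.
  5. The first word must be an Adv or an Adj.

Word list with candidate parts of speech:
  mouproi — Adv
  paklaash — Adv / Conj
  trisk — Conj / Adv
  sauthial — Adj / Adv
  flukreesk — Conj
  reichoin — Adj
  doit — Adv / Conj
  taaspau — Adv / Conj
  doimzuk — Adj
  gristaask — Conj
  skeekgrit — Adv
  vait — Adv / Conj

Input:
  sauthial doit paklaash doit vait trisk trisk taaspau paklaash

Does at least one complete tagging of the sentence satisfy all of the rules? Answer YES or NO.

Candidates per position — 1:sauthial {Adj,Adv}; 2:doit {Adv,Conj}; 3:paklaash {Adv,Conj}; 4:doit {Adv,Conj}; 5:vait {Adv,Conj}; 6:trisk {Conj,Adv}; 7:trisk {Conj,Adv}; 8:taaspau {Adv,Conj}; 9:paklaash {Adv,Conj}.
One satisfying assignment: Adv Adv Adv Adv Conj Conj Adv Adv Conj.
Checking: rule 1 ok; rule 2 ok; rule 3 ok; rule 4 ok; rule 5 ok.

YES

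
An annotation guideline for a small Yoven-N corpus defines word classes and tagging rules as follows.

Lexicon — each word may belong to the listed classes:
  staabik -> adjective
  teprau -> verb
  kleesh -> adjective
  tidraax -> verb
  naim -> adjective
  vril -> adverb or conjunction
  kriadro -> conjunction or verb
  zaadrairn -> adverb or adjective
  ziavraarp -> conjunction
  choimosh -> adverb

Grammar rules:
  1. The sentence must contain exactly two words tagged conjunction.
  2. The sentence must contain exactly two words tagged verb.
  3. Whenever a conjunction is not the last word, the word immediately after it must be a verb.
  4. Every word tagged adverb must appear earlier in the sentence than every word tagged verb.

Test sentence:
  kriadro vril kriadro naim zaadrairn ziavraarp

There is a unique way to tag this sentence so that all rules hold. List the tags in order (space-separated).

verb conjunction verb adjective adjective conjunction

Candidates per position — 1:kriadro {conjunction,verb}; 2:vril {adverb,conjunction}; 3:kriadro {conjunction,verb}; 4:naim {adjective}; 5:zaadrairn {adverb,adjective}; 6:ziavraarp {conjunction}.
Position 1: tagging it conjunction would leave rule 2 unsatisfiable, so it must be verb.
Position 2: tagging it adverb would leave rule 4 unsatisfiable, so it must be conjunction.
Position 3: tagging it conjunction would leave rule 1 unsatisfiable, so it must be verb.
Position 5: tagging it adverb would leave rule 4 unsatisfiable, so it must be adjective.
So the tagging must be: verb conjunction verb adjective adjective conjunction.
Checking: rule 1 ok; rule 2 ok; rule 3 ok; rule 4 ok.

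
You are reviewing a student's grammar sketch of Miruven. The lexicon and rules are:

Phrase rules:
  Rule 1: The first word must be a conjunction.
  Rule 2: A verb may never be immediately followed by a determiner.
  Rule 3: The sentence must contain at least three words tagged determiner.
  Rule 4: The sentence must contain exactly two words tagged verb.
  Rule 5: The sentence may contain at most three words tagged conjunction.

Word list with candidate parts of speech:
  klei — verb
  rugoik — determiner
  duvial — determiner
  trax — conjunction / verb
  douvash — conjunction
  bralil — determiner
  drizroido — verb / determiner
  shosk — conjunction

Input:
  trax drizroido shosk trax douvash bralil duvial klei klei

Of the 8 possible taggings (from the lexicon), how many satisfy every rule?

0

Candidates per position — 1:trax {conjunction,verb}; 2:drizroido {verb,determiner}; 3:shosk {conjunction}; 4:trax {conjunction,verb}; 5:douvash {conjunction}; 6:bralil {determiner}; 7:duvial {determiner}; 8:klei {verb}; 9:klei {verb}.
There are 8 candidate sequences in total.
Every candidate sequence violates at least one rule; no consistent tagging exists.
Count = 0.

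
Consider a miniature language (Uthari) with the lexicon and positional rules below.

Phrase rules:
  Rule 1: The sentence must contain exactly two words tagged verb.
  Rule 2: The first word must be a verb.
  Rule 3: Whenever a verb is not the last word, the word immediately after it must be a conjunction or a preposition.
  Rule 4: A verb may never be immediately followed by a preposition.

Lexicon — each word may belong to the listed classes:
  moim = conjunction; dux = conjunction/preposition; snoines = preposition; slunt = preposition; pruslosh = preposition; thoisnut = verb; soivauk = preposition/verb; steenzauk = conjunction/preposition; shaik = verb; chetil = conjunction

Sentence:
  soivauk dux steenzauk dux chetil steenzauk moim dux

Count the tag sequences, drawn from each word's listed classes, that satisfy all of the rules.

Candidates per position — 1:soivauk {preposition,verb}; 2:dux {conjunction,preposition}; 3:steenzauk {conjunction,preposition}; 4:dux {conjunction,preposition}; 5:chetil {conjunction}; 6:steenzauk {conjunction,preposition}; 7:moim {conjunction}; 8:dux {conjunction,preposition}.
There are 64 candidate sequences in total.
Rule 1 cannot be satisfied by any choice of tags from the lexicon.
So there is no consistent tagging.
Count = 0.

0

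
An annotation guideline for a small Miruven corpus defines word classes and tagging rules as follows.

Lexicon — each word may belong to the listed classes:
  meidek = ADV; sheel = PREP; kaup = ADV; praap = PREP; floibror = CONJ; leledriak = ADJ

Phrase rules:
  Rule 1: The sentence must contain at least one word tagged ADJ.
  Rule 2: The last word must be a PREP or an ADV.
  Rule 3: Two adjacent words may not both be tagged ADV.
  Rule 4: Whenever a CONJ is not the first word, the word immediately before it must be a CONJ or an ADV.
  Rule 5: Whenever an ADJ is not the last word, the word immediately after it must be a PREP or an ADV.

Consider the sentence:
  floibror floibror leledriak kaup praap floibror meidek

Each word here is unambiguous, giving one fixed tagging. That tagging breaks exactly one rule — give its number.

4

Fixed tagging: CONJ CONJ ADJ ADV PREP CONJ ADV.
Rule check: R1 ok, R2 ok, R3 ok, R4 fails, R5 ok.
Only rule 4 fails.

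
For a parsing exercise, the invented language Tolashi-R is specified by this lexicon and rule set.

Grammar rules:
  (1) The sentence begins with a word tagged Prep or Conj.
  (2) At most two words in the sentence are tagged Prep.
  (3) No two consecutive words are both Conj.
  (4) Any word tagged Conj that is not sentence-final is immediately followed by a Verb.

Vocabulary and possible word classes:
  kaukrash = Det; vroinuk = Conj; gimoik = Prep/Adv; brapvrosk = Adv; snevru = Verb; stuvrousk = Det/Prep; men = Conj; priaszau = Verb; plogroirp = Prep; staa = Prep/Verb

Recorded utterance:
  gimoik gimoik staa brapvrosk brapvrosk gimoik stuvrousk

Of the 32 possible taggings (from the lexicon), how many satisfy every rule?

Candidates per position — 1:gimoik {Prep,Adv}; 2:gimoik {Prep,Adv}; 3:staa {Prep,Verb}; 4:brapvrosk {Adv}; 5:brapvrosk {Adv}; 6:gimoik {Prep,Adv}; 7:stuvrousk {Det,Prep}.
There are 32 candidate sequences in total.
The sequences that satisfy every rule: Prep Prep Verb Adv Adv Adv Det; Prep Adv Prep Adv Adv Adv Det; Prep Adv Verb Adv Adv Prep Det; Prep Adv Verb Adv Adv Adv Det; Prep Adv Verb Adv Adv Adv Prep.
Count = 5.

5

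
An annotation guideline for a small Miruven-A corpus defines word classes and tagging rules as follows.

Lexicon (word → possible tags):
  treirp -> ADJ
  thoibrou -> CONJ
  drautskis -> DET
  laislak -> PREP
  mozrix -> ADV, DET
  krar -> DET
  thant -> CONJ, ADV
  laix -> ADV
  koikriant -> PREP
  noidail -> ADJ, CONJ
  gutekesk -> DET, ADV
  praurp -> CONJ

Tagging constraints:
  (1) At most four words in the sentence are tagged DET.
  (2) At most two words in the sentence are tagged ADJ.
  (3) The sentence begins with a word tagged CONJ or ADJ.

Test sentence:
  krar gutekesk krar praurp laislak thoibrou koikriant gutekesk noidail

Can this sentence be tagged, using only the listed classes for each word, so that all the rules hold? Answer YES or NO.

NO

Candidates per position — 1:krar {DET}; 2:gutekesk {DET,ADV}; 3:krar {DET}; 4:praurp {CONJ}; 5:laislak {PREP}; 6:thoibrou {CONJ}; 7:koikriant {PREP}; 8:gutekesk {DET,ADV}; 9:noidail {ADJ,CONJ}.
Rule 3 cannot be satisfied by any choice of tags from the lexicon.
So there is no consistent tagging.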